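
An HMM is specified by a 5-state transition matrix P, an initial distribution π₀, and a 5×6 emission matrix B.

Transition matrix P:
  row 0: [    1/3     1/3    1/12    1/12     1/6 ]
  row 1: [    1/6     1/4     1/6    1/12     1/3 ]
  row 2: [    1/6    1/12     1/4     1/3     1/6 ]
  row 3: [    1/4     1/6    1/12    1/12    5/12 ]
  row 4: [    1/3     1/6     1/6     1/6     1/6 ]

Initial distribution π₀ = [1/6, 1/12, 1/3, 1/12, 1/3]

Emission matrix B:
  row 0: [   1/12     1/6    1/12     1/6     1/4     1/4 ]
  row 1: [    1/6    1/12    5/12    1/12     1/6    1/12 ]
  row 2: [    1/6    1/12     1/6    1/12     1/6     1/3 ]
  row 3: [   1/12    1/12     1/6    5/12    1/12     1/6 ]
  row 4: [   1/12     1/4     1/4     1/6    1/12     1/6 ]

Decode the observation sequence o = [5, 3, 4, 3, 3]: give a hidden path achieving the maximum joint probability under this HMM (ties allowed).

path = [2, 3, 0, 0, 0]

t=0: δ = [4.167e-02, 6.944e-03, 1.111e-01, 1.389e-02, 5.556e-02]  (obs o_0=5)
t=1: δ = [3.086e-03, 1.157e-03, 2.315e-03, 1.543e-02, 3.086e-03]  ψ = [2, 0, 2, 2, 2]  (obs o_1=3)
t=2: δ = [9.645e-04, 4.287e-04, 2.143e-04, 1.072e-04, 5.358e-04]  ψ = [3, 3, 3, 3, 3]  (obs o_2=4)
t=3: δ = [5.358e-05, 2.679e-05, 7.442e-06, 3.721e-05, 2.679e-05]  ψ = [0, 0, 4, 4, 0]  (obs o_3=3)
t=4: δ = [2.977e-06, 1.488e-06, 3.721e-07, 1.861e-06, 2.584e-06]  ψ = [0, 0, 0, 0, 3]  (obs o_4=3)
backtrack: best end state = 0; path = [2, 3, 0, 0, 0]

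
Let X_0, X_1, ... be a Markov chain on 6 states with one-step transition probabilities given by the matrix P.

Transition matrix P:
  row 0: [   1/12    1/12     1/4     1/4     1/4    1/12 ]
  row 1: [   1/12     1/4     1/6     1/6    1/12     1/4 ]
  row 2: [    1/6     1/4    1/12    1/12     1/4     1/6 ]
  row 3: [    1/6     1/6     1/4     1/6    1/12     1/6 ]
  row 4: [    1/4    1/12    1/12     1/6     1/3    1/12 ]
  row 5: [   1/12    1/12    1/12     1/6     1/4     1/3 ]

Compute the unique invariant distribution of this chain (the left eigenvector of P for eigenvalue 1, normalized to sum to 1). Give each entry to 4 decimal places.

π = [0.1455, 0.1462, 0.1475, 0.1665, 0.2159, 0.1785]

Balance equations π_j = Σ_i π_i·P[i][j]:
  π_0 = 1/12·π_0 + 1/12·π_1 + 1/6·π_2 + 1/6·π_3 + 1/4·π_4 + 1/12·π_5
  π_1 = 1/12·π_0 + 1/4·π_1 + 1/4·π_2 + 1/6·π_3 + 1/12·π_4 + 1/12·π_5
  π_2 = 1/4·π_0 + 1/6·π_1 + 1/12·π_2 + 1/4·π_3 + 1/12·π_4 + 1/12·π_5
  π_3 = 1/4·π_0 + 1/6·π_1 + 1/12·π_2 + 1/6·π_3 + 1/6·π_4 + 1/6·π_5
  π_4 = 1/4·π_0 + 1/12·π_1 + 1/4·π_2 + 1/12·π_3 + 1/3·π_4 + 1/4·π_5
  normalize: π_0 + π_1 + π_2 + π_3 + π_4 + π_5 = 1
Solving the linear system gives exactly π = [9038/62125, 27239/186375, 9164/62125, 4433/26625, 8047/37275, 1584/8875].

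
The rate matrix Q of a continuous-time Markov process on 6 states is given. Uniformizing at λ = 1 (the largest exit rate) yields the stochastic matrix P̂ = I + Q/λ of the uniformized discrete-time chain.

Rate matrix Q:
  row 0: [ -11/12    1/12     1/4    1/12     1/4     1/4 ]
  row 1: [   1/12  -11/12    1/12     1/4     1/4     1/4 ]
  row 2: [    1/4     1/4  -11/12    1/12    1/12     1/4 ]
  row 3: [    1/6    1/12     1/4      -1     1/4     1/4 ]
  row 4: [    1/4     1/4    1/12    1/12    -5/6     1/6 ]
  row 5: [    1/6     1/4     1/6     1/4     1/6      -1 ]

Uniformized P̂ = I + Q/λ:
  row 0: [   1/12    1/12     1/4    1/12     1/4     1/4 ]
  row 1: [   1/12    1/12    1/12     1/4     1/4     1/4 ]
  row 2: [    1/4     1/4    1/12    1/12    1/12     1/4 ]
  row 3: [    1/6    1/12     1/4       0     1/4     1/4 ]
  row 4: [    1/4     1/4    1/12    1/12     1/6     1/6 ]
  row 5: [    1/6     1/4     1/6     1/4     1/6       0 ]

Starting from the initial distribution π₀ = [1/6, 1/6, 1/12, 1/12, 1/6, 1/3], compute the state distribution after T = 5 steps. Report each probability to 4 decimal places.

t=0: π = [0.1667, 0.1667, 0.0833, 0.0833, 0.1667, 0.3333]
t=1: π = [0.1597, 0.1806, 0.1528, 0.1597, 0.1944, 0.1528]
t=2: π = [0.1672, 0.1667, 0.1493, 0.1256, 0.1956, 0.1956]
t=3: π = [0.1676, 0.1734, 0.1484, 0.1332, 0.1925, 0.1848]
t=4: π = [0.1667, 0.1710, 0.1489, 0.1319, 0.1938, 0.1878]
t=5: π = [0.1671, 0.1717, 0.1487, 0.1321, 0.1934, 0.1869]

π = [0.1671, 0.1717, 0.1487, 0.1321, 0.1934, 0.1869]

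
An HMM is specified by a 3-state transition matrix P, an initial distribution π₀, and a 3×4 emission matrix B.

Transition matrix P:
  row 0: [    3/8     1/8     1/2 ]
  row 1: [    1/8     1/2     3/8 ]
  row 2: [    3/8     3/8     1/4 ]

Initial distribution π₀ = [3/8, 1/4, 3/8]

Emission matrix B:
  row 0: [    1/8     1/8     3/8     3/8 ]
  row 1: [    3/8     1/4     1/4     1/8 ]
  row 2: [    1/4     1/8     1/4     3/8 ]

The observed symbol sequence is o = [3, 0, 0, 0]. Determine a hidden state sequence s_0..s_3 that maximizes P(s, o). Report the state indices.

t=0: δ = [1.406e-01, 3.125e-02, 1.406e-01]  (obs o_0=3)
t=1: δ = [6.592e-03, 1.978e-02, 1.758e-02]  ψ = [0, 2, 0]  (obs o_1=0)
t=2: δ = [8.240e-04, 3.708e-03, 1.854e-03]  ψ = [2, 1, 1]  (obs o_2=0)
t=3: δ = [8.690e-05, 6.952e-04, 3.476e-04]  ψ = [2, 1, 1]  (obs o_3=0)
backtrack: best end state = 1; path = [2, 1, 1, 1]

path = [2, 1, 1, 1]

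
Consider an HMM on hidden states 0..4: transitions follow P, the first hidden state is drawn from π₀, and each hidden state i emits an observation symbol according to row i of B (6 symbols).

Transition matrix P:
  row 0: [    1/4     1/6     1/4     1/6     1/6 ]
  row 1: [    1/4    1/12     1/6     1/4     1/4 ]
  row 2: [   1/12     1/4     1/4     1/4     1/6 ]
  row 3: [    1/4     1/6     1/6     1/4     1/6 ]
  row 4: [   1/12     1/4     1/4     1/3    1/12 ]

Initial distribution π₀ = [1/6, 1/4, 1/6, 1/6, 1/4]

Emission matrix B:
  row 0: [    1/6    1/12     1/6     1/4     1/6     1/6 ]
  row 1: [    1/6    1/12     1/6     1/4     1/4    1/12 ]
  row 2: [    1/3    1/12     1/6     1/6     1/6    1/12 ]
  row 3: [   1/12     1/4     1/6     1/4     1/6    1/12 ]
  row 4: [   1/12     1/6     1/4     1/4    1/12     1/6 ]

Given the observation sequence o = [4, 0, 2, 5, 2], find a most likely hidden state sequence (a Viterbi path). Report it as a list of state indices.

t=0: δ = [2.778e-02, 6.250e-02, 2.778e-02, 2.778e-02, 2.083e-02]  (obs o_0=4)
t=1: δ = [2.604e-03, 1.157e-03, 3.472e-03, 1.302e-03, 1.302e-03]  ψ = [1, 2, 1, 1, 1]  (obs o_1=0)
t=2: δ = [1.085e-04, 1.447e-04, 1.447e-04, 1.447e-04, 1.447e-04]  ψ = [0, 2, 2, 2, 2]  (obs o_2=2)
t=3: δ = [6.028e-06, 3.014e-06, 3.014e-06, 4.019e-06, 6.028e-06]  ψ = [1, 2, 2, 4, 1]  (obs o_3=5)
t=4: δ = [2.512e-07, 2.512e-07, 2.512e-07, 3.349e-07, 2.512e-07]  ψ = [0, 4, 0, 4, 0]  (obs o_4=2)
backtrack: best end state = 3; path = [1, 2, 1, 4, 3]

path = [1, 2, 1, 4, 3]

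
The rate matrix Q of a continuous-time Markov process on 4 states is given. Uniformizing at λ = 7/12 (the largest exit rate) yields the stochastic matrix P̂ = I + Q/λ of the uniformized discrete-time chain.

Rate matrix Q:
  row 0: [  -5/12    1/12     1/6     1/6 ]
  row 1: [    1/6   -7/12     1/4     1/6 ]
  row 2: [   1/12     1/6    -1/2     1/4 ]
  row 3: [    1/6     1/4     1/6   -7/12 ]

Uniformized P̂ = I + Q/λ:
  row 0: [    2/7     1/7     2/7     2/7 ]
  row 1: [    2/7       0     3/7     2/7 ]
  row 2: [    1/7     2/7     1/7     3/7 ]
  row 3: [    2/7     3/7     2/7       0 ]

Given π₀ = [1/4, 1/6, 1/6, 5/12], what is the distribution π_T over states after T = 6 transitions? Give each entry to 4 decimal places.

t=0: π = [0.2500, 0.1667, 0.1667, 0.4167]
t=1: π = [0.2619, 0.2619, 0.2857, 0.1905]
t=2: π = [0.2449, 0.2007, 0.2823, 0.2721]
t=3: π = [0.2454, 0.2323, 0.2741, 0.2483]
t=4: π = [0.2466, 0.2198, 0.2797, 0.2539]
t=5: π = [0.2458, 0.2240, 0.2771, 0.2531]
t=6: π = [0.2461, 0.2228, 0.2781, 0.2530]

π = [0.2461, 0.2228, 0.2781, 0.2530]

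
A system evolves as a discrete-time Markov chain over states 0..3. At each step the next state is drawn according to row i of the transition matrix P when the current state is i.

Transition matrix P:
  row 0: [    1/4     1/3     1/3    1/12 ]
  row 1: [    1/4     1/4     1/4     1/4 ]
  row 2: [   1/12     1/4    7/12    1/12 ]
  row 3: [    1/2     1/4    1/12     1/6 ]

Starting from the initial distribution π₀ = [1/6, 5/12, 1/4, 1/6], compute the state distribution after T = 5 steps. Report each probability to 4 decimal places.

π = [0.2239, 0.2687, 0.3675, 0.1398]

t=0: π = [0.1667, 0.4167, 0.2500, 0.1667]
t=1: π = [0.2500, 0.2639, 0.3194, 0.1667]
t=2: π = [0.2384, 0.2708, 0.3495, 0.1412]
t=3: π = [0.2270, 0.2699, 0.3628, 0.1402]
t=4: π = [0.2246, 0.2689, 0.3665, 0.1400]
t=5: π = [0.2239, 0.2687, 0.3675, 0.1398]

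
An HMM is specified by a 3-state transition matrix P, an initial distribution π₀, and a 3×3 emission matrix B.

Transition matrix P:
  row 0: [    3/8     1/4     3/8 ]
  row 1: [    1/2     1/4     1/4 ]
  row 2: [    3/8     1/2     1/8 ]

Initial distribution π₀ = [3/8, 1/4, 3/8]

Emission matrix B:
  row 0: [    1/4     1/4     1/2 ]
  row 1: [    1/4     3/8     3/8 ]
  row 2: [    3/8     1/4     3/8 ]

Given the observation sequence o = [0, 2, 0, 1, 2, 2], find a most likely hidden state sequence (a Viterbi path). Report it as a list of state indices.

path = [2, 0, 2, 1, 0, 0]

t=0: δ = [9.375e-02, 6.250e-02, 1.406e-01]  (obs o_0=0)
t=1: δ = [2.637e-02, 2.637e-02, 1.318e-02]  ψ = [2, 2, 0]  (obs o_1=2)
t=2: δ = [3.296e-03, 1.648e-03, 3.708e-03]  ψ = [1, 0, 0]  (obs o_2=0)
t=3: δ = [3.476e-04, 6.952e-04, 3.090e-04]  ψ = [2, 2, 0]  (obs o_3=1)
t=4: δ = [1.738e-04, 6.518e-05, 6.518e-05]  ψ = [1, 1, 1]  (obs o_4=2)
t=5: δ = [3.259e-05, 1.629e-05, 2.444e-05]  ψ = [0, 0, 0]  (obs o_5=2)
backtrack: best end state = 0; path = [2, 0, 2, 1, 0, 0]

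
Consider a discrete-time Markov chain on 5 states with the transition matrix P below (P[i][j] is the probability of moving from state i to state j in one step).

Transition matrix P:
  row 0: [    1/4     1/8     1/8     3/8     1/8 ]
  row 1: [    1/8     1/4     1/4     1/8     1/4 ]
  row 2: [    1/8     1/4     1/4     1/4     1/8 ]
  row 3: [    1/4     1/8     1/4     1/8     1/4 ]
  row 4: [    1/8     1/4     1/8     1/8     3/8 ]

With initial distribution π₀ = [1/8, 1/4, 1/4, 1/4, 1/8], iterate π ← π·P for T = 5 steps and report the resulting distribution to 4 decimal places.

π = [0.1704, 0.2046, 0.1996, 0.1926, 0.2328]

t=0: π = [0.1250, 0.2500, 0.2500, 0.2500, 0.1250]
t=1: π = [0.1719, 0.2031, 0.2188, 0.1875, 0.2188]
t=2: π = [0.1699, 0.2051, 0.2012, 0.1953, 0.2285]
t=3: π = [0.1707, 0.2043, 0.2002, 0.1926, 0.2322]
t=4: π = [0.1704, 0.2046, 0.1996, 0.1927, 0.2327]
t=5: π = [0.1704, 0.2046, 0.1996, 0.1926, 0.2328]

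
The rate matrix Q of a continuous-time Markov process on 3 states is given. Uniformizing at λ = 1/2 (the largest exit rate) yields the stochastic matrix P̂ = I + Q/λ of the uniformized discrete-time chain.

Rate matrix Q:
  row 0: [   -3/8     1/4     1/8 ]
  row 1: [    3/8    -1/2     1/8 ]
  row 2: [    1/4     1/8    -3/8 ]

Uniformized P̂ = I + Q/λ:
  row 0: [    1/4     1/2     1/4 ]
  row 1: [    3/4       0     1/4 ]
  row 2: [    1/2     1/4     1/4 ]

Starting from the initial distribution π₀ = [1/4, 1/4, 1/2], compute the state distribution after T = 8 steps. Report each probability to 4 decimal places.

t=0: π = [0.2500, 0.2500, 0.5000]
t=1: π = [0.5000, 0.2500, 0.2500]
t=2: π = [0.4375, 0.3125, 0.2500]
t=3: π = [0.4688, 0.2813, 0.2500]
t=4: π = [0.4531, 0.2969, 0.2500]
t=5: π = [0.4609, 0.2891, 0.2500]
t=6: π = [0.4570, 0.2930, 0.2500]
t=7: π = [0.4590, 0.2910, 0.2500]
t=8: π = [0.4580, 0.2920, 0.2500]

π = [0.4580, 0.2920, 0.2500]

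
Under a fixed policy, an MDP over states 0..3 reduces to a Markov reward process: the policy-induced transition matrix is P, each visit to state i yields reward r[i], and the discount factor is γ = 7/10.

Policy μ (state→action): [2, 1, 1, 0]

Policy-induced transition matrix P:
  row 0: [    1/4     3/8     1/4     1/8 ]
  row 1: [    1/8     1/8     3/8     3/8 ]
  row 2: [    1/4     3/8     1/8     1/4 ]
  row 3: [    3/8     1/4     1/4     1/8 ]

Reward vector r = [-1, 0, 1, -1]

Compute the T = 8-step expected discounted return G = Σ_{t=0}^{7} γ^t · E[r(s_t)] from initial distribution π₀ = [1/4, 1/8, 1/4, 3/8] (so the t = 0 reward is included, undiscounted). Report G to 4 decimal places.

t=0: π = [0.2500, 0.1250, 0.2500, 0.3750], E[r] = -0.3750, γ^t·E[r] = -0.375000, running G = -0.375000
t=1: π = [0.2813, 0.2969, 0.2344, 0.1875], E[r] = -0.2344, γ^t·E[r] = -0.164063, running G = -0.539063
t=2: π = [0.2363, 0.2773, 0.2578, 0.2285], E[r] = -0.2070, γ^t·E[r] = -0.101445, running G = -0.640508
t=3: π = [0.2439, 0.2771, 0.2524, 0.2266], E[r] = -0.2180, γ^t·E[r] = -0.074780, running G = -0.715288
t=4: π = [0.2437, 0.2774, 0.2531, 0.2258], E[r] = -0.2164, γ^t·E[r] = -0.051965, running G = -0.767253
t=5: π = [0.2436, 0.2774, 0.2530, 0.2260], E[r] = -0.2165, γ^t·E[r] = -0.036387, running G = -0.803640
t=6: π = [0.2436, 0.2774, 0.2530, 0.2260], E[r] = -0.2165, γ^t·E[r] = -0.025472, running G = -0.829112
t=7: π = [0.2436, 0.2774, 0.2530, 0.2260], E[r] = -0.2165, γ^t·E[r] = -0.017831, running G = -0.846942

G = -0.8469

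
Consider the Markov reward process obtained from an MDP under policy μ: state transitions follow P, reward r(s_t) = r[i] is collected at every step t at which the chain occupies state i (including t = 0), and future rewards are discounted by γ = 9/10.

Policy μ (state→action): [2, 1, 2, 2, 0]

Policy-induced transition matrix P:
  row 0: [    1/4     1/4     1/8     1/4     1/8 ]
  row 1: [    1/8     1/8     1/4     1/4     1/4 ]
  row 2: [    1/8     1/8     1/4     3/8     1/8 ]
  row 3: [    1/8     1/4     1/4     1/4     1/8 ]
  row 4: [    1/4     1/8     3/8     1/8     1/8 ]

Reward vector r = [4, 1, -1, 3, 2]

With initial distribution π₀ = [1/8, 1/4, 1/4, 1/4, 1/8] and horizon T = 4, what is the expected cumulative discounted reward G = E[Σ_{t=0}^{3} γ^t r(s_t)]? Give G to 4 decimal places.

t=0: π = [0.1250, 0.2500, 0.2500, 0.2500, 0.1250], E[r] = 1.5000, γ^t·E[r] = 1.500000, running G = 1.500000
t=1: π = [0.1563, 0.1719, 0.2500, 0.2656, 0.1563], E[r] = 1.6563, γ^t·E[r] = 1.490625, running G = 2.990625
t=2: π = [0.1641, 0.1777, 0.2500, 0.2617, 0.1465], E[r] = 1.6621, γ^t·E[r] = 1.346309, running G = 4.336934
t=3: π = [0.1638, 0.1782, 0.2478, 0.2629, 0.1472], E[r] = 1.6689, γ^t·E[r] = 1.216661, running G = 5.553595

G = 5.5536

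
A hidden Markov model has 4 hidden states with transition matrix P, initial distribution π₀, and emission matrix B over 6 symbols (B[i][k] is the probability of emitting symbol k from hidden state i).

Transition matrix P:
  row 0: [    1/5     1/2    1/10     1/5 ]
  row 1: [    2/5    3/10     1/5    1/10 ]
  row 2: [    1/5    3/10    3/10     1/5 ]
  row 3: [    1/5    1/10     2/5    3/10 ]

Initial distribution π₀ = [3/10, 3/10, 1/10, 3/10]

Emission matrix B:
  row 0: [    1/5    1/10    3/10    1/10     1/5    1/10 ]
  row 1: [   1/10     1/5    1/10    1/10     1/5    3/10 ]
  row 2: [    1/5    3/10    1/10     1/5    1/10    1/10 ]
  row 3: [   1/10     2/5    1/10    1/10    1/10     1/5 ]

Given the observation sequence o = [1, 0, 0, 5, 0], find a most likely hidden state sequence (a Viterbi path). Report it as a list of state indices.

t=0: δ = [3.000e-02, 6.000e-02, 3.000e-02, 1.200e-01]  (obs o_0=1)
t=1: δ = [4.800e-03, 1.800e-03, 9.600e-03, 3.600e-03]  ψ = [1, 1, 3, 3]  (obs o_1=0)
t=2: δ = [3.840e-04, 2.880e-04, 5.760e-04, 1.920e-04]  ψ = [2, 2, 2, 2]  (obs o_2=0)
t=3: δ = [1.152e-05, 5.760e-05, 1.728e-05, 2.304e-05]  ψ = [1, 0, 2, 2]  (obs o_3=5)
t=4: δ = [4.608e-06, 1.728e-06, 2.304e-06, 6.912e-07]  ψ = [1, 1, 1, 3]  (obs o_4=0)
backtrack: best end state = 0; path = [3, 2, 0, 1, 0]

path = [3, 2, 0, 1, 0]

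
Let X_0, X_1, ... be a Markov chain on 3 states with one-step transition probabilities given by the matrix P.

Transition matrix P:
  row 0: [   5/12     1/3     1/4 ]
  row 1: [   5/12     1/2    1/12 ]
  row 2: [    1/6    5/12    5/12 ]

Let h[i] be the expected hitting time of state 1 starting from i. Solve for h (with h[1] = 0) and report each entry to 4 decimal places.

h = [2.7907, 0.0000, 2.5116]

First-step conditioning: h[1] = 0; for i ≠ 1, h[i] = 1 + Σ_k P[i][k]·h[k].
  h[0] = 1 + 5/12·h[0] + 1/4·h[2]
  h[2] = 1 + 1/6·h[0] + 5/12·h[2]
Solving the 2×2 linear system over states ≠ 1 gives exactly h = [120/43, 0, 108/43] (h[1] = 0 is the target).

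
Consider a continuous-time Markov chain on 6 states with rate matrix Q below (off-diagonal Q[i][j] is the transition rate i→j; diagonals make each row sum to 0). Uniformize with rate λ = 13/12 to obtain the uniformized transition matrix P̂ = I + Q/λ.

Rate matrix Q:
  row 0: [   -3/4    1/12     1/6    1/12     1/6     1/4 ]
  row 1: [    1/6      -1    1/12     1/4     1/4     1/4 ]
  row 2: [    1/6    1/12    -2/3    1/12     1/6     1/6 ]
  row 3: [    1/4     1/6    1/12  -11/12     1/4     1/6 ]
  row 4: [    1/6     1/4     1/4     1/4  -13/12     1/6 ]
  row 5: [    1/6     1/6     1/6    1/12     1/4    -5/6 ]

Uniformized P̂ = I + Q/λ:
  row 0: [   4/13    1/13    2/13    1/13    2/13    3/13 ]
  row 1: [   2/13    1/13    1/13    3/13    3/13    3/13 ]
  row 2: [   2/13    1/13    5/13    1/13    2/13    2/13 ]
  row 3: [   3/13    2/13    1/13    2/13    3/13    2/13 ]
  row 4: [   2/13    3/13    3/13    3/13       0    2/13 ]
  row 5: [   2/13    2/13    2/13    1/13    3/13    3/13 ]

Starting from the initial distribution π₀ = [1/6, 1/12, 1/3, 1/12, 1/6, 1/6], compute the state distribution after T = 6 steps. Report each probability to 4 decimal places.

t=0: π = [0.1667, 0.0833, 0.3333, 0.0833, 0.1667, 0.1667]
t=1: π = [0.1859, 0.1218, 0.2308, 0.1218, 0.1538, 0.1859]
t=2: π = [0.1918, 0.1243, 0.2002, 0.1287, 0.1632, 0.1918]
t=3: π = [0.1933, 0.1267, 0.1931, 0.1310, 0.1629, 0.1929]
t=4: π = [0.1937, 0.1269, 0.1911, 0.1316, 0.1634, 0.1933]
t=5: π = [0.1938, 0.1271, 0.1906, 0.1317, 0.1635, 0.1934]
t=6: π = [0.1938, 0.1271, 0.1905, 0.1317, 0.1635, 0.1934]

π = [0.1938, 0.1271, 0.1905, 0.1317, 0.1635, 0.1934]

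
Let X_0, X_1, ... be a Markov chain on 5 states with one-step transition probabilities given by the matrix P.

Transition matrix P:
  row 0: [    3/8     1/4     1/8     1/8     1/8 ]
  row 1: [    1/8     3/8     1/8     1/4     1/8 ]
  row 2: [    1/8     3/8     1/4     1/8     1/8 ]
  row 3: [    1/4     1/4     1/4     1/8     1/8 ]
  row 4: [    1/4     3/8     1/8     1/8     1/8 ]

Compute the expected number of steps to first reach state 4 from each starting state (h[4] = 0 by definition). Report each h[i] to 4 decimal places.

h = [8.0000, 8.0000, 8.0000, 8.0000, 0.0000]

First-step conditioning: h[4] = 0; for i ≠ 4, h[i] = 1 + Σ_k P[i][k]·h[k].
  h[0] = 1 + 3/8·h[0] + 1/4·h[1] + 1/8·h[2] + 1/8·h[3]
  h[1] = 1 + 1/8·h[0] + 3/8·h[1] + 1/8·h[2] + 1/4·h[3]
  h[2] = 1 + 1/8·h[0] + 3/8·h[1] + 1/4·h[2] + 1/8·h[3]
  h[3] = 1 + 1/4·h[0] + 1/4·h[1] + 1/4·h[2] + 1/8·h[3]
Solving the 4×4 linear system over states ≠ 4 gives exactly h = [8, 8, 8, 8, 0] (h[4] = 0 is the target).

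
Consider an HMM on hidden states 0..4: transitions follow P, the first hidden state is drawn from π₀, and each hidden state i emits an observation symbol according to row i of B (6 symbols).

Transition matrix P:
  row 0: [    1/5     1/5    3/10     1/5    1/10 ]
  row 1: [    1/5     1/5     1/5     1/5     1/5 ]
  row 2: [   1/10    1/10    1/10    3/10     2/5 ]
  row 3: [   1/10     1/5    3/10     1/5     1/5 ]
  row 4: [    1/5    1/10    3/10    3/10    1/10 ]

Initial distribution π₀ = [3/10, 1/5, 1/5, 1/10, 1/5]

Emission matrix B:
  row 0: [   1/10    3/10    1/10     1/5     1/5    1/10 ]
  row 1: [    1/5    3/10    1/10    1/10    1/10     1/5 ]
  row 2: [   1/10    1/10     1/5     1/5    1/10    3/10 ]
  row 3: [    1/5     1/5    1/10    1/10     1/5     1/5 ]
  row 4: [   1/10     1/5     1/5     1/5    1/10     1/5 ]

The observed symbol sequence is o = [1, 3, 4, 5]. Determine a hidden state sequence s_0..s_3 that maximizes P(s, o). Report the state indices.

path = [0, 2, 3, 2]

t=0: δ = [9.000e-02, 6.000e-02, 2.000e-02, 2.000e-02, 4.000e-02]  (obs o_0=1)
t=1: δ = [3.600e-03, 1.800e-03, 5.400e-03, 1.800e-03, 2.400e-03]  ψ = [0, 0, 0, 0, 1]  (obs o_1=3)
t=2: δ = [1.440e-04, 7.200e-05, 1.080e-04, 3.240e-04, 2.160e-04]  ψ = [0, 0, 0, 2, 2]  (obs o_2=4)
t=3: δ = [4.320e-06, 1.296e-05, 2.916e-05, 1.296e-05, 1.296e-05]  ψ = [4, 3, 3, 3, 3]  (obs o_3=5)
backtrack: best end state = 2; path = [0, 2, 3, 2]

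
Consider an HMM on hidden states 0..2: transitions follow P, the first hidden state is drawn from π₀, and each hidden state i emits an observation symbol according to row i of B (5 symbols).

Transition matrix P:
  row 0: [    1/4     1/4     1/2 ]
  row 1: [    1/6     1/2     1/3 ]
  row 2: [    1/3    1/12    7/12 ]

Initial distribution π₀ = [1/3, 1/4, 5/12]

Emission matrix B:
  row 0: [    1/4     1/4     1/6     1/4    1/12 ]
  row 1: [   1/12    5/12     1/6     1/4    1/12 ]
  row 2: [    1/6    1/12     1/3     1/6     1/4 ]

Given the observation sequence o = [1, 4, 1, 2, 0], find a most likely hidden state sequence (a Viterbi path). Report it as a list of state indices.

t=0: δ = [8.333e-02, 1.042e-01, 3.472e-02]  (obs o_0=1)
t=1: δ = [1.736e-03, 4.340e-03, 1.042e-02]  ψ = [0, 1, 0]  (obs o_1=4)
t=2: δ = [8.681e-04, 9.042e-04, 5.064e-04]  ψ = [2, 1, 2]  (obs o_2=1)
t=3: δ = [3.617e-05, 7.535e-05, 1.447e-04]  ψ = [0, 1, 0]  (obs o_3=2)
t=4: δ = [1.206e-05, 3.140e-06, 1.407e-05]  ψ = [2, 1, 2]  (obs o_4=0)
backtrack: best end state = 2; path = [0, 2, 0, 2, 2]

path = [0, 2, 0, 2, 2]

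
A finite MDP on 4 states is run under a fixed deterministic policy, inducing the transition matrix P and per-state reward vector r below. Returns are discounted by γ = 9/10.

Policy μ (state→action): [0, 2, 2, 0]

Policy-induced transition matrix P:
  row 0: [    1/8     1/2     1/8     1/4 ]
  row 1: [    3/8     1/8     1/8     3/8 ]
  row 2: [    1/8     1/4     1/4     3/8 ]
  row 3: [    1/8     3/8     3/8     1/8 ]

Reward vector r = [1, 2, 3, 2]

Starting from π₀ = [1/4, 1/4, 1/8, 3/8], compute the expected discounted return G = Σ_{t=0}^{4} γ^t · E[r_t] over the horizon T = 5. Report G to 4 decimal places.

G = 8.1497

t=0: π = [0.2500, 0.2500, 0.1250, 0.3750], E[r] = 1.8750, γ^t·E[r] = 1.875000, running G = 1.875000
t=1: π = [0.1875, 0.3281, 0.2344, 0.2500], E[r] = 2.0469, γ^t·E[r] = 1.842188, running G = 3.717188
t=2: π = [0.2070, 0.2871, 0.2168, 0.2891], E[r] = 2.0098, γ^t·E[r] = 1.627910, running G = 5.345098
t=3: π = [0.1968, 0.3020, 0.2244, 0.2769], E[r] = 2.0276, γ^t·E[r] = 1.478112, running G = 6.823209
t=4: π = [0.2005, 0.2961, 0.2223, 0.2812], E[r] = 2.0218, γ^t·E[r] = 1.326476, running G = 8.149685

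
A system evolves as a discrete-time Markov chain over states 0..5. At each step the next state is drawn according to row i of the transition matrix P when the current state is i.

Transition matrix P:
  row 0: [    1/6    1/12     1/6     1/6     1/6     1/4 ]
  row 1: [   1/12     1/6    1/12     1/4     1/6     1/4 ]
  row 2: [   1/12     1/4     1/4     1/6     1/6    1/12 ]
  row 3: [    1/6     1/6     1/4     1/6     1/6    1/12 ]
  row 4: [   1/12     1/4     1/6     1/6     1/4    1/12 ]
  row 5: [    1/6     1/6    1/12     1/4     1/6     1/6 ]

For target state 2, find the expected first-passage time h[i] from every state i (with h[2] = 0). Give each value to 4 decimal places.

h = [6.4380, 6.9711, 0.0000, 5.8639, 6.4455, 6.9301]

First-step conditioning: h[2] = 0; for i ≠ 2, h[i] = 1 + Σ_k P[i][k]·h[k].
  h[0] = 1 + 1/6·h[0] + 1/12·h[1] + 1/6·h[3] + 1/6·h[4] + 1/4·h[5]
  h[1] = 1 + 1/12·h[0] + 1/6·h[1] + 1/4·h[3] + 1/6·h[4] + 1/4·h[5]
  h[3] = 1 + 1/6·h[0] + 1/6·h[1] + 1/6·h[3] + 1/6·h[4] + 1/12·h[5]
  h[4] = 1 + 1/12·h[0] + 1/4·h[1] + 1/6·h[3] + 1/4·h[4] + 1/12·h[5]
  h[5] = 1 + 1/6·h[0] + 1/6·h[1] + 1/4·h[3] + 1/6·h[4] + 1/6·h[5]
Solving the 5×5 linear system over states ≠ 2 gives exactly h = [6908/1073, 7480/1073, 0, 6292/1073, 6916/1073, 7436/1073] (h[2] = 0 is the target).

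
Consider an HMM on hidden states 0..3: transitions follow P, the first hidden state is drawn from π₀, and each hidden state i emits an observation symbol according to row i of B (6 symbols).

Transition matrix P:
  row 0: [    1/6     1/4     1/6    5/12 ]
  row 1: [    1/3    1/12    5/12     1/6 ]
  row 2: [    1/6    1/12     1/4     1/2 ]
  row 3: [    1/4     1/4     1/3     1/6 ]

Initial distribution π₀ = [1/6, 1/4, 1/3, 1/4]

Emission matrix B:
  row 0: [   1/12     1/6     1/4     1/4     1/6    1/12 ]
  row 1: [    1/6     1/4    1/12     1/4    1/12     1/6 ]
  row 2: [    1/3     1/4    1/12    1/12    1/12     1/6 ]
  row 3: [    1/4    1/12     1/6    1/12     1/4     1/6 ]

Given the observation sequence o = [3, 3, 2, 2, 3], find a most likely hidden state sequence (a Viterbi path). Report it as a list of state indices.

path = [1, 0, 3, 0, 1]

t=0: δ = [4.167e-02, 6.250e-02, 2.778e-02, 2.083e-02]  (obs o_0=3)
t=1: δ = [5.208e-03, 2.604e-03, 2.170e-03, 1.447e-03]  ψ = [1, 0, 1, 0]  (obs o_1=3)
t=2: δ = [2.170e-04, 1.085e-04, 9.042e-05, 3.617e-04]  ψ = [0, 0, 1, 0]  (obs o_2=2)
t=3: δ = [2.261e-05, 7.535e-06, 1.005e-05, 1.507e-05]  ψ = [3, 3, 3, 0]  (obs o_3=2)
t=4: δ = [9.419e-07, 1.413e-06, 4.186e-07, 7.849e-07]  ψ = [0, 0, 3, 0]  (obs o_4=3)
backtrack: best end state = 1; path = [1, 0, 3, 0, 1]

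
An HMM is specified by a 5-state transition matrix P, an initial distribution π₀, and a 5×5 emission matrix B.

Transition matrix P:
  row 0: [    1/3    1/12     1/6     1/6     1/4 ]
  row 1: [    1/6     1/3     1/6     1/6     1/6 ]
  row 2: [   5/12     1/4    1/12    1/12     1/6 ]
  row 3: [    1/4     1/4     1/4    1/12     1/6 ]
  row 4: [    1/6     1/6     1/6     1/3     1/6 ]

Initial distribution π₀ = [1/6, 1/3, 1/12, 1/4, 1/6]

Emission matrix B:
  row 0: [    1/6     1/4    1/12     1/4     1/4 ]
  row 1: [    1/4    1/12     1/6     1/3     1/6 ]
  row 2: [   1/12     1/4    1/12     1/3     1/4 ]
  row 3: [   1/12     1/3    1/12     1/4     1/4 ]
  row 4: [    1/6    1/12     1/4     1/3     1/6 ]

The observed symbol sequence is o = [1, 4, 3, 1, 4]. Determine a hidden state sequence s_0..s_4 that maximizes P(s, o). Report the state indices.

t=0: δ = [4.167e-02, 2.778e-02, 2.083e-02, 8.333e-02, 1.389e-02]  (obs o_0=1)
t=1: δ = [5.208e-03, 3.472e-03, 5.208e-03, 1.736e-03, 2.315e-03]  ψ = [3, 3, 3, 0, 3]  (obs o_1=4)
t=2: δ = [5.425e-04, 4.340e-04, 2.894e-04, 2.170e-04, 4.340e-04]  ψ = [2, 2, 0, 0, 0]  (obs o_2=3)
t=3: δ = [4.521e-05, 1.206e-05, 2.261e-05, 4.823e-05, 1.130e-05]  ψ = [0, 1, 0, 4, 0]  (obs o_3=1)
t=4: δ = [3.768e-06, 2.009e-06, 3.014e-06, 1.884e-06, 1.884e-06]  ψ = [0, 3, 3, 0, 0]  (obs o_4=4)
backtrack: best end state = 0; path = [3, 2, 0, 0, 0]

path = [3, 2, 0, 0, 0]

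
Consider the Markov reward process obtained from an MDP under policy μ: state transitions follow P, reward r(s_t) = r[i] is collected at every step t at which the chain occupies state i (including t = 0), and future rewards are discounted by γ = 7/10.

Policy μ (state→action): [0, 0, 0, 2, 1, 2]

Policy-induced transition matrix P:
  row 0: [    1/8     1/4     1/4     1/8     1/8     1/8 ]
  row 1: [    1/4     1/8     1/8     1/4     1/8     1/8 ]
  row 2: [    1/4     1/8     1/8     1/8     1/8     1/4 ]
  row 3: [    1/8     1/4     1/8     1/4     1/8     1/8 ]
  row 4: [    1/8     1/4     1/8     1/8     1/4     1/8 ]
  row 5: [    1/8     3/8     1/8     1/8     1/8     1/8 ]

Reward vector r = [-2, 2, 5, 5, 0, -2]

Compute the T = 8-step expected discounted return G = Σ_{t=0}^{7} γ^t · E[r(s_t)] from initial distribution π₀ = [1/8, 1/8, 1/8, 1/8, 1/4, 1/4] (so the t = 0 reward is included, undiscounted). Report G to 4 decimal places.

t=0: π = [0.1250, 0.1250, 0.1250, 0.1250, 0.2500, 0.2500], E[r] = 0.7500, γ^t·E[r] = 0.750000, running G = 0.750000
t=1: π = [0.1563, 0.2500, 0.1406, 0.1563, 0.1563, 0.1406], E[r] = 1.3906, γ^t·E[r] = 0.973438, running G = 1.723438
t=2: π = [0.1738, 0.2188, 0.1445, 0.1758, 0.1445, 0.1426], E[r] = 1.4063, γ^t·E[r] = 0.689063, running G = 2.412500
t=3: π = [0.1704, 0.2224, 0.1467, 0.1743, 0.1431, 0.1431], E[r] = 1.4231, γ^t·E[r] = 0.488122, running G = 2.900622
t=4: π = [0.1711, 0.2217, 0.1463, 0.1746, 0.1429, 0.1433], E[r] = 1.4190, γ^t·E[r] = 0.340696, running G = 3.241318
t=5: π = [0.1710, 0.2219, 0.1464, 0.1745, 0.1429, 0.1433], E[r] = 1.4199, γ^t·E[r] = 0.238644, running G = 3.479962
t=6: π = [0.1710, 0.2219, 0.1464, 0.1746, 0.1429, 0.1433], E[r] = 1.4197, γ^t·E[r] = 0.167030, running G = 3.646992
t=7: π = [0.1710, 0.2219, 0.1464, 0.1746, 0.1429, 0.1433], E[r] = 1.4198, γ^t·E[r] = 0.116924, running G = 3.763917

G = 3.7639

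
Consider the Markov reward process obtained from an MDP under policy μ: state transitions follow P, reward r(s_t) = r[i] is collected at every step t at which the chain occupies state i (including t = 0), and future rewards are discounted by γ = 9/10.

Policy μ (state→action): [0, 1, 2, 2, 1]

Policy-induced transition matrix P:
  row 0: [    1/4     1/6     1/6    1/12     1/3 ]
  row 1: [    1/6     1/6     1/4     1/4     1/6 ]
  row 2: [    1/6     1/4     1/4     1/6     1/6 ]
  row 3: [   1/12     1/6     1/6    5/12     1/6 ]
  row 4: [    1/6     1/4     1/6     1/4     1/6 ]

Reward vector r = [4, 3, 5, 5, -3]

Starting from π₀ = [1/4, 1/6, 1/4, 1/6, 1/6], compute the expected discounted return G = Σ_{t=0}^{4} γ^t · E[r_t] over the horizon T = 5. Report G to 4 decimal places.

G = 11.8951

t=0: π = [0.2500, 0.1667, 0.2500, 0.1667, 0.1667], E[r] = 3.0833, γ^t·E[r] = 3.083333, running G = 3.083333
t=1: π = [0.1736, 0.2014, 0.2014, 0.2153, 0.2083], E[r] = 2.7569, γ^t·E[r] = 2.481250, running G = 5.564583
t=2: π = [0.1632, 0.2008, 0.2002, 0.2402, 0.1956], E[r] = 2.8704, γ^t·E[r] = 2.325000, running G = 7.889583
t=3: π = [0.1603, 0.1997, 0.2001, 0.2461, 0.1939], E[r] = 2.8895, γ^t·E[r] = 2.106457, running G = 9.996040
t=4: π = [0.1595, 0.1995, 0.2000, 0.2476, 0.1934], E[r] = 2.8945, γ^t·E[r] = 1.899078, running G = 11.895119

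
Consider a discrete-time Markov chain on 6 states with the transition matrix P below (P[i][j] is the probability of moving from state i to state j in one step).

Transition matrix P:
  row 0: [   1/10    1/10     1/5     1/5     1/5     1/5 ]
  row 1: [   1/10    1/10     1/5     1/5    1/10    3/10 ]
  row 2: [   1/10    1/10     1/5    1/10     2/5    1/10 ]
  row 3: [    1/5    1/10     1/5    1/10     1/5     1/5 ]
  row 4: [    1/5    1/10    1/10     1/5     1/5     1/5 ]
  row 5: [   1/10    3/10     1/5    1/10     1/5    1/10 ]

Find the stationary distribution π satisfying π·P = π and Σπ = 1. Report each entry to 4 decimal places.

Balance equations π_j = Σ_i π_i·P[i][j]:
  π_0 = 1/10·π_0 + 1/10·π_1 + 1/10·π_2 + 1/5·π_3 + 1/5·π_4 + 1/10·π_5
  π_1 = 1/10·π_0 + 1/10·π_1 + 1/10·π_2 + 1/10·π_3 + 1/10·π_4 + 3/10·π_5
  π_2 = 1/5·π_0 + 1/5·π_1 + 1/5·π_2 + 1/5·π_3 + 1/10·π_4 + 1/5·π_5
  π_3 = 1/5·π_0 + 1/5·π_1 + 1/10·π_2 + 1/10·π_3 + 1/5·π_4 + 1/10·π_5
  π_4 = 1/5·π_0 + 1/10·π_1 + 2/5·π_2 + 1/5·π_3 + 1/5·π_4 + 1/5·π_5
  normalize: π_0 + π_1 + π_2 + π_3 + π_4 + π_5 = 1
Solving the linear system gives exactly π = [8311/60599, 747/5509, 1959/11018, 1294/8657, 1223/5509, 1961/11018].

π = [0.1371, 0.1356, 0.1778, 0.1495, 0.2220, 0.1780]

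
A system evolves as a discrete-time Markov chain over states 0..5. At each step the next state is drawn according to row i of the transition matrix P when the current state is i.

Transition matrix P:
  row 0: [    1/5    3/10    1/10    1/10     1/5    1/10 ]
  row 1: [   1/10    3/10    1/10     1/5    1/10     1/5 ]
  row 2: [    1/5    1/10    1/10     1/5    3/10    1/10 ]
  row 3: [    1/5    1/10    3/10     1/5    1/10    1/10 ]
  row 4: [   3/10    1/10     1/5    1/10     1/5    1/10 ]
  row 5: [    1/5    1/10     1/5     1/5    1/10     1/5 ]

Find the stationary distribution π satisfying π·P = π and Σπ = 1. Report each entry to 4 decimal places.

Balance equations π_j = Σ_i π_i·P[i][j]:
  π_0 = 1/5·π_0 + 1/10·π_1 + 1/5·π_2 + 1/5·π_3 + 3/10·π_4 + 1/5·π_5
  π_1 = 3/10·π_0 + 3/10·π_1 + 1/10·π_2 + 1/10·π_3 + 1/10·π_4 + 1/10·π_5
  π_2 = 1/10·π_0 + 1/10·π_1 + 1/10·π_2 + 3/10·π_3 + 1/5·π_4 + 1/5·π_5
  π_3 = 1/10·π_0 + 1/5·π_1 + 1/5·π_2 + 1/5·π_3 + 1/10·π_4 + 1/5·π_5
  π_4 = 1/5·π_0 + 1/10·π_1 + 3/10·π_2 + 1/10·π_3 + 1/5·π_4 + 1/10·π_5
  normalize: π_0 + π_1 + π_2 + π_3 + π_4 + π_5 = 1
Solving the linear system gives exactly π = [4023/20170, 3527/20170, 328/2017, 329/2017, 3417/20170, 2633/20170].

π = [0.1995, 0.1749, 0.1626, 0.1631, 0.1694, 0.1305]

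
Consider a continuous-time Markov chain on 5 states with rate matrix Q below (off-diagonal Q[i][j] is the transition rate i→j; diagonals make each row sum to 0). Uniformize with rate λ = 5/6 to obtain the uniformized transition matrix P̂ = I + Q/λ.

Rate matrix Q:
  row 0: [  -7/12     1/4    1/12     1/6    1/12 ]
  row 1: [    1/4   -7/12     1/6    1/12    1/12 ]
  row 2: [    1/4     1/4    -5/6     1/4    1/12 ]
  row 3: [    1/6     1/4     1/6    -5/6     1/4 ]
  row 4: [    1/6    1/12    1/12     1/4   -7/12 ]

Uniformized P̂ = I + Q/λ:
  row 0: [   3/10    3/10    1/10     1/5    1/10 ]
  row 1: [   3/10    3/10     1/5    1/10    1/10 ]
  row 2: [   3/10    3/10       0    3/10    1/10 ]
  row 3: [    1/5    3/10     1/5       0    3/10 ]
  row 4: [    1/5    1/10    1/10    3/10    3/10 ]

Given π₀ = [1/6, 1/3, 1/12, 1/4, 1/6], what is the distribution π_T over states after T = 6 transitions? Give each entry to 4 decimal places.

π = [0.2663, 0.2665, 0.1305, 0.1693, 0.1673]

t=0: π = [0.1667, 0.3333, 0.0833, 0.2500, 0.1667]
t=1: π = [0.2583, 0.2667, 0.1500, 0.1417, 0.1833]
t=2: π = [0.2675, 0.2633, 0.1258, 0.1783, 0.1650]
t=3: π = [0.2657, 0.2670, 0.1316, 0.1671, 0.1687]
t=4: π = [0.2664, 0.2663, 0.1303, 0.1699, 0.1672]
t=5: π = [0.2663, 0.2666, 0.1306, 0.1691, 0.1674]
t=6: π = [0.2663, 0.2665, 0.1305, 0.1693, 0.1673]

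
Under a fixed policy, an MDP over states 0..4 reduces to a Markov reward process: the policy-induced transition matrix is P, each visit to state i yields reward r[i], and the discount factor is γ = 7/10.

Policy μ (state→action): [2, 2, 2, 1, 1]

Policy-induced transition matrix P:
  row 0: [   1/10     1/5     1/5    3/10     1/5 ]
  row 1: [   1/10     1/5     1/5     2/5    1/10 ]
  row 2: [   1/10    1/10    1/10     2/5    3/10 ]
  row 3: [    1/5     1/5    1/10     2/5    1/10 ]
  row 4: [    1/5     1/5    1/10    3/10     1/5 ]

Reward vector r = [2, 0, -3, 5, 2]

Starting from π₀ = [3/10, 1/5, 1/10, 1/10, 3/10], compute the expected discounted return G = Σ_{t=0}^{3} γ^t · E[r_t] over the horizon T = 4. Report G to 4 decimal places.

t=0: π = [0.3000, 0.2000, 0.1000, 0.1000, 0.3000], E[r] = 1.4000, γ^t·E[r] = 1.400000, running G = 1.400000
t=1: π = [0.1400, 0.1900, 0.1500, 0.3400, 0.1800], E[r] = 1.8900, γ^t·E[r] = 1.323000, running G = 2.723000
t=2: π = [0.1520, 0.1850, 0.1330, 0.3680, 0.1620], E[r] = 2.0690, γ^t·E[r] = 1.013810, running G = 3.736810
t=3: π = [0.1530, 0.1867, 0.1337, 0.3686, 0.1580], E[r] = 2.0639, γ^t·E[r] = 0.707918, running G = 4.444728

G = 4.4447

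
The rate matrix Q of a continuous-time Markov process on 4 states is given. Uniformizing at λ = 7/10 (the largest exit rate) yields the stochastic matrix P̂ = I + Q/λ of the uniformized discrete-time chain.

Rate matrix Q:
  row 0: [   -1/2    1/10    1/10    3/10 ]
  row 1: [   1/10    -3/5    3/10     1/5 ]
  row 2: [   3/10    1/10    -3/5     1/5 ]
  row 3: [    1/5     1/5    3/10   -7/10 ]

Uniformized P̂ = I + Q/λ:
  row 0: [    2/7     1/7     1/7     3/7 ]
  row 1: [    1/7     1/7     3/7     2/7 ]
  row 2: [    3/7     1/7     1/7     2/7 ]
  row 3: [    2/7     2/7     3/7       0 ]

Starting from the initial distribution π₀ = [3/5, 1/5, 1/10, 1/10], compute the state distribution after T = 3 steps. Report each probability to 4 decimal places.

π = [0.2991, 0.1752, 0.2624, 0.2633]

t=0: π = [0.6000, 0.2000, 0.1000, 0.1000]
t=1: π = [0.2714, 0.1571, 0.2286, 0.3429]
t=2: π = [0.2959, 0.1918, 0.2857, 0.2265]
t=3: π = [0.2991, 0.1752, 0.2624, 0.2633]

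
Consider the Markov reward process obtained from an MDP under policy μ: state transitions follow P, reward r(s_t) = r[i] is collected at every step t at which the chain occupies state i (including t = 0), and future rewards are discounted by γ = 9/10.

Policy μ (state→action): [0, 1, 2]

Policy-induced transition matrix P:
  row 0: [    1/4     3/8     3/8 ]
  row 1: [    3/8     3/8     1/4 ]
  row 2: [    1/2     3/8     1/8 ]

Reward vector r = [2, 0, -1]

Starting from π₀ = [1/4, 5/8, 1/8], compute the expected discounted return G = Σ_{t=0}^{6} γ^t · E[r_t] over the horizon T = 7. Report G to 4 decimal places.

G = 2.3185

t=0: π = [0.2500, 0.6250, 0.1250], E[r] = 0.3750, γ^t·E[r] = 0.375000, running G = 0.375000
t=1: π = [0.3594, 0.3750, 0.2656], E[r] = 0.4531, γ^t·E[r] = 0.407813, running G = 0.782813
t=2: π = [0.3633, 0.3750, 0.2617], E[r] = 0.4648, γ^t·E[r] = 0.376523, running G = 1.159336
t=3: π = [0.3623, 0.3750, 0.2627], E[r] = 0.4619, γ^t·E[r] = 0.336735, running G = 1.496071
t=4: π = [0.3625, 0.3750, 0.2625], E[r] = 0.4626, γ^t·E[r] = 0.303542, running G = 1.799614
t=5: π = [0.3625, 0.3750, 0.2625], E[r] = 0.4625, γ^t·E[r] = 0.273080, running G = 2.072694
t=6: π = [0.3625, 0.3750, 0.2625], E[r] = 0.4625, γ^t·E[r] = 0.245796, running G = 2.318490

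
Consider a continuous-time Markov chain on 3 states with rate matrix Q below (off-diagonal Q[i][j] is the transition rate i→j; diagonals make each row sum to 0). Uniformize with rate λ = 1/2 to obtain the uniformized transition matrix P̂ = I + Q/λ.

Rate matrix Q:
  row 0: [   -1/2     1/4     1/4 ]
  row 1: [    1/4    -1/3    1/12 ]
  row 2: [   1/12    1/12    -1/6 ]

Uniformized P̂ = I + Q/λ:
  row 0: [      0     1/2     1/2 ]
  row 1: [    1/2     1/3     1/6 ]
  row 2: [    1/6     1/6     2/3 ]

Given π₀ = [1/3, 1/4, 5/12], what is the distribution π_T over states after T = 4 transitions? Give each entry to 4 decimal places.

π = [0.2279, 0.2895, 0.4826]

t=0: π = [0.3333, 0.2500, 0.4167]
t=1: π = [0.1944, 0.3194, 0.4861]
t=2: π = [0.2407, 0.2847, 0.4745]
t=3: π = [0.2215, 0.2944, 0.4842]
t=4: π = [0.2279, 0.2895, 0.4826]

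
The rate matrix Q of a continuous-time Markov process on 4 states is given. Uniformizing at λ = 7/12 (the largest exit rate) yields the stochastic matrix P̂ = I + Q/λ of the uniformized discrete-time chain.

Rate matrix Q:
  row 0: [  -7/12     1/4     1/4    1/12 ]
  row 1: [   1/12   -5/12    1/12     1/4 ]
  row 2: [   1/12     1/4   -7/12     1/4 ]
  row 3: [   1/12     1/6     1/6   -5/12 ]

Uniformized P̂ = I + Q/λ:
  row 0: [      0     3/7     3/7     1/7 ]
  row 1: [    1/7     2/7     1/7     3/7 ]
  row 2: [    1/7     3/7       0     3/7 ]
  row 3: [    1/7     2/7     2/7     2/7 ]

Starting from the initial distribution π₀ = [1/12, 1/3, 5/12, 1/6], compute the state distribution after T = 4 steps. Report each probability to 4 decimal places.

t=0: π = [0.0833, 0.3333, 0.4167, 0.1667]
t=1: π = [0.1310, 0.3571, 0.1310, 0.3810]
t=2: π = [0.1241, 0.3231, 0.2160, 0.3367]
t=3: π = [0.1251, 0.3343, 0.1956, 0.3450]
t=4: π = [0.1250, 0.3315, 0.2000, 0.3435]

π = [0.1250, 0.3315, 0.2000, 0.3435]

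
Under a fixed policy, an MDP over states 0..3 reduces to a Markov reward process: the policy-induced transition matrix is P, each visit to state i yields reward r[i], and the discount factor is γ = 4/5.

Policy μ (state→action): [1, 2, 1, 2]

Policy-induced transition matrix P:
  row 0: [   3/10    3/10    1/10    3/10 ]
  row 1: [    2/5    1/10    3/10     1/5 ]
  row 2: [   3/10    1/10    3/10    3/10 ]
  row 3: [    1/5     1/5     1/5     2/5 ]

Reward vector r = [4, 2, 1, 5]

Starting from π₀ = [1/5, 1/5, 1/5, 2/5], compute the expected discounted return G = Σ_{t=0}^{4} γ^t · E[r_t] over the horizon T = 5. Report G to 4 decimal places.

t=0: π = [0.2000, 0.2000, 0.2000, 0.4000], E[r] = 3.4000, γ^t·E[r] = 3.400000, running G = 3.400000
t=1: π = [0.2800, 0.1800, 0.2200, 0.3200], E[r] = 3.3000, γ^t·E[r] = 2.640000, running G = 6.040000
t=2: π = [0.2860, 0.1880, 0.2120, 0.3140], E[r] = 3.3020, γ^t·E[r] = 2.113280, running G = 8.153280
t=3: π = [0.2874, 0.1886, 0.2114, 0.3126], E[r] = 3.3012, γ^t·E[r] = 1.690214, running G = 9.843494
t=4: π = [0.2876, 0.1887, 0.2113, 0.3124], E[r] = 3.3011, γ^t·E[r] = 1.352147, running G = 11.195641

G = 11.1956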